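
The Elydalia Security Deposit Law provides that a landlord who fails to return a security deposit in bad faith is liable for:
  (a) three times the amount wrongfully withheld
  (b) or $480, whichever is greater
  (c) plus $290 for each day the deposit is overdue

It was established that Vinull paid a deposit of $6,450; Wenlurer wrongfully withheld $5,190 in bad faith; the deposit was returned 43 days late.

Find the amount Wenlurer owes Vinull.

Trebled: 3 × $5,190 = $15,570
Minimum $480: $15,570 meets the minimum, no increase.
Late-return penalty: 43 × $290 = $12,470
Damages plus late penalty: $15,570 + $12,470 = $28,040

$28,040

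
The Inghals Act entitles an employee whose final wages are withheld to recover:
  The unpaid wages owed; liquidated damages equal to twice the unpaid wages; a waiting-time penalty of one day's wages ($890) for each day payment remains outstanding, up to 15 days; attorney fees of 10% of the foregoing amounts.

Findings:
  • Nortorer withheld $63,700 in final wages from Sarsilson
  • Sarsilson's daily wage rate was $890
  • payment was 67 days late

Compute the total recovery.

Doubled: 2 × $63,700 = $127,400
Penalty days: min(67, 15) = 15
Waiting-time penalty: 15 × $890 = $13,350
Subtotal: $63,700 + $127,400 + $13,350 = $204,450
Attorney fees: 10% of $204,450 = $20,445
Total award: $204,450 + $20,445 = $224,895

$224,895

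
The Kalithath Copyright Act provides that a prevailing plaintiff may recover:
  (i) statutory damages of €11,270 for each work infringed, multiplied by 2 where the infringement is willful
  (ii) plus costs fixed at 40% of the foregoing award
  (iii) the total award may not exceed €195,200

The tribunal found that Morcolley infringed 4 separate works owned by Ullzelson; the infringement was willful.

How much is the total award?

Statutory damages: 4 × €11,270 = €45,080
Doubled: 2 × €45,080 = €90,160
Costs: 40% of €90,160 = €36,064
Award plus costs: €90,160 + €36,064 = €126,224
Cap at €195,200: €126,224 is within the cap, no reduction.

€126,224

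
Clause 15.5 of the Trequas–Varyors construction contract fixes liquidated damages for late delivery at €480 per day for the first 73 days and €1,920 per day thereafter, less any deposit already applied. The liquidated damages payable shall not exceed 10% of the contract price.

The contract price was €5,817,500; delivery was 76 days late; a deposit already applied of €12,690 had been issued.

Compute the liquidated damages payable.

First 73 days: 73 × €480 = €35,040
Remaining days: (76 − 73) × €1,920 = €5,760
Accrued per-day damages: €35,040 + €5,760 = €40,800
Less deposit already applied: €40,800 − €12,690 = €28,110
Cap: 10% of €5,817,500 = €581,750
Cap at €581,750: €28,110 is within the cap, no reduction.

€28,110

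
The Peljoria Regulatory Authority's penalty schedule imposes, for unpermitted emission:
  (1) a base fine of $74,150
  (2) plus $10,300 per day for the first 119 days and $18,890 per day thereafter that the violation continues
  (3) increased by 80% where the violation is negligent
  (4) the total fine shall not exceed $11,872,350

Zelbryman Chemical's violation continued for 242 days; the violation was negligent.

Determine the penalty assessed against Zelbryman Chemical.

$6,521,976

First 119 days: 119 × $10,300 = $1,225,700
Remaining days: (242 − 119) × $18,890 = $2,323,470
Per-day component: $1,225,700 + $2,323,470 = $3,549,170
Base plus per-day: $74,150 + $3,549,170 = $3,623,320
Enhancement: 80% of $3,623,320 = $2,898,656
Enhanced fine: $3,623,320 + $2,898,656 = $6,521,976
Cap at $11,872,350: $6,521,976 is within the cap, no reduction.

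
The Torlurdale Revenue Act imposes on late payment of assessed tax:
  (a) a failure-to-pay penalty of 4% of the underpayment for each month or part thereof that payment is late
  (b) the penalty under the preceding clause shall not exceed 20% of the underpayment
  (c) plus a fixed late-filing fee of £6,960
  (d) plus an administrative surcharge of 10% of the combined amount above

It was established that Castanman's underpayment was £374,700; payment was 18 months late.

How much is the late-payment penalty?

Accrued rate: 4% × 18 = 72%, capped at 20% → 20%
Failure-to-pay penalty: 20% of £374,700 = £74,940
Penalty before surcharge: £74,940 + £6,960 = £81,900
Administrative surcharge: 10% of £81,900 = £8,190
Total penalty: £81,900 + £8,190 = £90,090

£90,090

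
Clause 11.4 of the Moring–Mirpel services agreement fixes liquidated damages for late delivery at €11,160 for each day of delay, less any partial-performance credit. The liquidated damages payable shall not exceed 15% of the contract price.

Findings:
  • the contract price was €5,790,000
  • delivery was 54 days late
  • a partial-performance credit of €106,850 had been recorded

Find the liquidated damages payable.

Per-day damages: 54 × €11,160 = €602,640
Less partial-performance credit: €602,640 − €106,850 = €495,790
Cap: 15% of €5,790,000 = €868,500
Cap at €868,500: €495,790 is within the cap, no reduction.

€495,790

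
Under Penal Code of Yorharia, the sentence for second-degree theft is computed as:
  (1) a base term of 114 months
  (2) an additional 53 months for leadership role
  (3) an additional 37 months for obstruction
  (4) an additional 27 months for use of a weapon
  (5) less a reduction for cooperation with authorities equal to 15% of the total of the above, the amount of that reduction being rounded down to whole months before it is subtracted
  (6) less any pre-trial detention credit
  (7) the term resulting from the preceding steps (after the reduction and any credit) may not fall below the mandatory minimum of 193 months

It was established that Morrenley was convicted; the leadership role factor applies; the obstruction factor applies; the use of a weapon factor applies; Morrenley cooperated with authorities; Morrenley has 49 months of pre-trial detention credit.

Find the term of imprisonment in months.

193 months

Leadership role enhancement: +53 months
Obstruction enhancement: +37 months
Use of a weapon enhancement: +27 months
Adjusted term: 114 months + 53 months + 37 months + 27 months = 231 months
Cooperation with authorities reduction: 15% of 231 months = 34 months (rounded down)
After reduction: 231 − 34 = 197 months
Less pre-trial detention credit: 197 months − 49 months = 148 months
Minimum 193 months: 148 months is below the minimum → 193 months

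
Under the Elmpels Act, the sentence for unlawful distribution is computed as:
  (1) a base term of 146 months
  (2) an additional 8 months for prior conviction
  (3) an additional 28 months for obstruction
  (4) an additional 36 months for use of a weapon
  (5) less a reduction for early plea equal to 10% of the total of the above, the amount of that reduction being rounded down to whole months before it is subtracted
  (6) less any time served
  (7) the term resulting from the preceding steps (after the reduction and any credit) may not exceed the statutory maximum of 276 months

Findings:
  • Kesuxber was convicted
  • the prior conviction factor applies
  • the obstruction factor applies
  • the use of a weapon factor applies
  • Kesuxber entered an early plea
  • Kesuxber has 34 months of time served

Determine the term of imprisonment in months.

163 months

Prior conviction enhancement: +8 months
Obstruction enhancement: +28 months
Use of a weapon enhancement: +36 months
Adjusted term: 146 months + 8 months + 28 months + 36 months = 218 months
Early plea reduction: 10% of 218 months = 21 months (rounded down)
After reduction: 218 − 21 = 197 months
Less time served: 197 months − 34 months = 163 months
Cap at 276 months: 163 months is within the cap, no reduction.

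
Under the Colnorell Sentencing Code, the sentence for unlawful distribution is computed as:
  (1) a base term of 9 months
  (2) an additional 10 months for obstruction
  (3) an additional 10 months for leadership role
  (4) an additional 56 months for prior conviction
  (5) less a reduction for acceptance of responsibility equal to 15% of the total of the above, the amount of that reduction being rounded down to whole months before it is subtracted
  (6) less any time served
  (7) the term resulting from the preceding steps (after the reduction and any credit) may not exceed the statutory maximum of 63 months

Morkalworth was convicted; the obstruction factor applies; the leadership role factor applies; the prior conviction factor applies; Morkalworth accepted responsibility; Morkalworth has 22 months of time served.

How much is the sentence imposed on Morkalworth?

Obstruction enhancement: +10 months
Leadership role enhancement: +10 months
Prior conviction enhancement: +56 months
Adjusted term: 9 months + 10 months + 10 months + 56 months = 85 months
Acceptance of responsibility reduction: 15% of 85 months = 12 months (rounded down)
After reduction: 85 − 12 = 73 months
Less time served: 73 months − 22 months = 51 months
Cap at 63 months: 51 months is within the cap, no reduction.

Sentence: 51 months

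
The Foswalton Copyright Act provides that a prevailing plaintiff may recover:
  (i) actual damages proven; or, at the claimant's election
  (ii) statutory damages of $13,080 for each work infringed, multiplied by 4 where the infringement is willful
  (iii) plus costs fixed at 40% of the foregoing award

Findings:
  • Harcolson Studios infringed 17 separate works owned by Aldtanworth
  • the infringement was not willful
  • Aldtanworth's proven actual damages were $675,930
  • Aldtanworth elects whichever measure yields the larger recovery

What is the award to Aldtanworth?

$946,302

Statutory damages: 17 × $13,080 = $222,360
Infringement not willful: no ×4 enhancement.
Greater of actual damages ($675,930) or statutory damages ($222,360): $675,930
Costs: 40% of $675,930 = $270,372
Award plus costs: $675,930 + $270,372 = $946,302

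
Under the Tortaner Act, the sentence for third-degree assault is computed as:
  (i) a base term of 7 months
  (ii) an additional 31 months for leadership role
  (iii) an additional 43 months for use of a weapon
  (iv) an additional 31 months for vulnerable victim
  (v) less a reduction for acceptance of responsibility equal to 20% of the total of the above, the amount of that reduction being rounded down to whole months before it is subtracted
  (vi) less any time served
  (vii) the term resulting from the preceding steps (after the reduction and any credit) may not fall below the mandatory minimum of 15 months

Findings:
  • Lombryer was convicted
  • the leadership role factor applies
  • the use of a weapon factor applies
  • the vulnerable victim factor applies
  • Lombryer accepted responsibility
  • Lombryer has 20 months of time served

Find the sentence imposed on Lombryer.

Leadership role enhancement: +31 months
Use of a weapon enhancement: +43 months
Vulnerable victim enhancement: +31 months
Adjusted term: 7 months + 31 months + 43 months + 31 months = 112 months
Acceptance of responsibility reduction: 20% of 112 months = 22 months (rounded down)
After reduction: 112 − 22 = 90 months
Less time served: 90 months − 20 months = 70 months
Minimum 15 months: 70 months meets the minimum, no increase.

70 months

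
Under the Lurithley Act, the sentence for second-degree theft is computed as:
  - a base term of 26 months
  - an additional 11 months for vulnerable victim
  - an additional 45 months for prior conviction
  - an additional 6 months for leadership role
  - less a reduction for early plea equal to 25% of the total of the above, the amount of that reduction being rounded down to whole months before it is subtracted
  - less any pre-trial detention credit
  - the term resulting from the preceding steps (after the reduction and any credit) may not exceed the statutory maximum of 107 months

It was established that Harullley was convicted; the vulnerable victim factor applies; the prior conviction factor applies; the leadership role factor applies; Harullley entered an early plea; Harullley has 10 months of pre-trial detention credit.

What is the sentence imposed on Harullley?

Vulnerable victim enhancement: +11 months
Prior conviction enhancement: +45 months
Leadership role enhancement: +6 months
Adjusted term: 26 months + 11 months + 45 months + 6 months = 88 months
Early plea reduction: 25% of 88 months = 22 months (rounded down)
After reduction: 88 − 22 = 66 months
Less pre-trial detention credit: 66 months − 10 months = 56 months
Cap at 107 months: 56 months is within the cap, no reduction.

56 months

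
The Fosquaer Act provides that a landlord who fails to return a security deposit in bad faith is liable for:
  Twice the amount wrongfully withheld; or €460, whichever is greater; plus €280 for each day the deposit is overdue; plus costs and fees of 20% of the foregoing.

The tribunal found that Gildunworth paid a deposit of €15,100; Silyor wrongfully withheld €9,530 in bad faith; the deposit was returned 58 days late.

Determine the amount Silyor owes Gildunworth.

Doubled: 2 × €9,530 = €19,060
Minimum €460: €19,060 meets the minimum, no increase.
Late-return penalty: 58 × €280 = €16,240
Damages plus late penalty: €19,060 + €16,240 = €35,300
Costs and fees: 20% of €35,300 = €7,060
Total recovery: €35,300 + €7,060 = €42,360

€42,360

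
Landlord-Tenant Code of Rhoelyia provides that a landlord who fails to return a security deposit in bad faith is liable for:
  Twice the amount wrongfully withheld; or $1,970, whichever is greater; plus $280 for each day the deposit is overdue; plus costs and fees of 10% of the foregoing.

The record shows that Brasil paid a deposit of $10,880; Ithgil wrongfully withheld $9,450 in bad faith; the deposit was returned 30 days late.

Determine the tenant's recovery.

Doubled: 2 × $9,450 = $18,900
Minimum $1,970: $18,900 meets the minimum, no increase.
Late-return penalty: 30 × $280 = $8,400
Damages plus late penalty: $18,900 + $8,400 = $27,300
Costs and fees: 10% of $27,300 = $2,730
Total recovery: $27,300 + $2,730 = $30,030

$30,030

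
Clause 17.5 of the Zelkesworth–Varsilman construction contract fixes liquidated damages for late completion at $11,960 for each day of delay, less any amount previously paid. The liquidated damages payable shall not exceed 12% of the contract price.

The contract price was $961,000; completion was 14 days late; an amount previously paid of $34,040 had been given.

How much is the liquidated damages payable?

$115,320

Per-day damages: 14 × $11,960 = $167,440
Less amount previously paid: $167,440 − $34,040 = $133,400
Cap: 12% of $961,000 = $115,320
Cap at $115,320: $133,400 exceeds the cap → $115,320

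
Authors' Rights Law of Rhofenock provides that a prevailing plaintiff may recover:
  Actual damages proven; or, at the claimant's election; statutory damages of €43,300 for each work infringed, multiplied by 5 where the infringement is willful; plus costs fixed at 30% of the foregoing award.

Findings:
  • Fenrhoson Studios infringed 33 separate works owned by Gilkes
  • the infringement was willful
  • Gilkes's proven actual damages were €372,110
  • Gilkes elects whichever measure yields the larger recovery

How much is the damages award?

Statutory damages: 33 × €43,300 = €1,428,900
Multiplied by 5: 5 × €1,428,900 = €7,144,500
Greater of actual damages (€372,110) or enhanced statutory damages (€7,144,500): €7,144,500
Costs: 30% of €7,144,500 = €2,143,350
Award plus costs: €7,144,500 + €2,143,350 = €9,287,850

€9,287,850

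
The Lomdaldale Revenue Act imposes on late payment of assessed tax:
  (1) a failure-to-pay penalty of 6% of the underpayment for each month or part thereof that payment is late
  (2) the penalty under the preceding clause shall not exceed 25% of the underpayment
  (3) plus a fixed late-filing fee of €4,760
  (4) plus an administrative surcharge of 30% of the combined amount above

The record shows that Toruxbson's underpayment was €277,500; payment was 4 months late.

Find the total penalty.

€92,768

Accrued rate: 6% × 4 = 24%, capped at 25% → 24%
Failure-to-pay penalty: 24% of €277,500 = €66,600
Penalty before surcharge: €66,600 + €4,760 = €71,360
Administrative surcharge: 30% of €71,360 = €21,408
Total penalty: €71,360 + €21,408 = €92,768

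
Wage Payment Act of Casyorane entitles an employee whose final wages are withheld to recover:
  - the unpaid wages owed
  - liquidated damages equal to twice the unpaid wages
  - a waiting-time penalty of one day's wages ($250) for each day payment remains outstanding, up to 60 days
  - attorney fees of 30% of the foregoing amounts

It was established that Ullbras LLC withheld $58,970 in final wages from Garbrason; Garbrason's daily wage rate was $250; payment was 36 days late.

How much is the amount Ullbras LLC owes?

Doubled: 2 × $58,970 = $117,940
Penalty days: min(36, 60) = 36
Waiting-time penalty: 36 × $250 = $9,000
Subtotal: $58,970 + $117,940 + $9,000 = $185,910
Attorney fees: 30% of $185,910 = $55,773
Total award: $185,910 + $55,773 = $241,683

$241,683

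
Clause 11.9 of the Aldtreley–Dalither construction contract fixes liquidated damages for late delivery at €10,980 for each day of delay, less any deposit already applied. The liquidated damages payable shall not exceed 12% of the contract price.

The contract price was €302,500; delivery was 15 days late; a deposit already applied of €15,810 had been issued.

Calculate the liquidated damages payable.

Liquidated damages: €36,300

Per-day damages: 15 × €10,980 = €164,700
Less deposit already applied: €164,700 − €15,810 = €148,890
Cap: 12% of €302,500 = €36,300
Cap at €36,300: €148,890 exceeds the cap → €36,300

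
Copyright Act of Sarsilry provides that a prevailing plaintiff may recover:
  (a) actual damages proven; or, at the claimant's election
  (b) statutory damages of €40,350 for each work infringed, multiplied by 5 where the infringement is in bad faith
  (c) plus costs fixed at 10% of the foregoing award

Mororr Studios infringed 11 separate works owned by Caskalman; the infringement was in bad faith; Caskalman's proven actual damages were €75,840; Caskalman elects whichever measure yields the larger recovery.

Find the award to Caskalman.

Statutory damages: 11 × €40,350 = €443,850
Multiplied by 5: 5 × €443,850 = €2,219,250
Greater of actual damages (€75,840) or enhanced statutory damages (€2,219,250): €2,219,250
Costs: 10% of €2,219,250 = €221,925
Award plus costs: €2,219,250 + €221,925 = €2,441,175

€2,441,175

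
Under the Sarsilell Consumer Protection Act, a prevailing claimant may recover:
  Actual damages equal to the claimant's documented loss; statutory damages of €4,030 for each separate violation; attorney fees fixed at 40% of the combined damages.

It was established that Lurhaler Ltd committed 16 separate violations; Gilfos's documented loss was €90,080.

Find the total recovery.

Statutory damages: 16 × €4,030 = €64,480
Combined damages: €90,080 + €64,480 = €154,560
Attorney fees: 40% of €154,560 = €61,824
Total recovery: €154,560 + €61,824 = €216,384

€216,384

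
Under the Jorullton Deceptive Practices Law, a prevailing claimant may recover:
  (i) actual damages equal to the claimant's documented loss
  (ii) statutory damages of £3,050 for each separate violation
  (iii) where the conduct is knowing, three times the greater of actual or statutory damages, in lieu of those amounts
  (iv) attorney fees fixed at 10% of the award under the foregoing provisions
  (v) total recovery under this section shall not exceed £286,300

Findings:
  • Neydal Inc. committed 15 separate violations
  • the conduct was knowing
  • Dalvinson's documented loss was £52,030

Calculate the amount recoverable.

Statutory damages: 15 × £3,050 = £45,750
Greater of actual damages (£52,030) or statutory damages (£45,750): £52,030
Trebled: 3 × £52,030 = £156,090
Attorney fees: 10% of £156,090 = £15,609
Total before cap: £156,090 + £15,609 = £171,699
Cap at £286,300: £171,699 is within the cap, no reduction.

Total recovery: £171,699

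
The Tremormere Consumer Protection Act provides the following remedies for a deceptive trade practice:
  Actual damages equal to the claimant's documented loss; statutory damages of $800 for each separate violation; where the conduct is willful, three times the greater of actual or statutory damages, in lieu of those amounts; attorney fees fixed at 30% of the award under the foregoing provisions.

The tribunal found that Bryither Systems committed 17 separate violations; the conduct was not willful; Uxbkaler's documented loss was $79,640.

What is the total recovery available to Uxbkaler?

Total recovery: $121,212

Statutory damages: 17 × $800 = $13,600
Conduct not willful: the in-lieu enhancement does not apply.
Actual plus statutory damages: $79,640 + $13,600 = $93,240
Attorney fees: 30% of $93,240 = $27,972
Total recovery: $93,240 + $27,972 = $121,212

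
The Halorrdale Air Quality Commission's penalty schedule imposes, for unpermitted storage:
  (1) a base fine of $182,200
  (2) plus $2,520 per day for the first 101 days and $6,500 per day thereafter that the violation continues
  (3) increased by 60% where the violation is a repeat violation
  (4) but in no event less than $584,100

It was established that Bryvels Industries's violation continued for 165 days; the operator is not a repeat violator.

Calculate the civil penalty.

$852,720

First 101 days: 101 × $2,520 = $254,520
Remaining days: (165 − 101) × $6,500 = $416,000
Per-day component: $254,520 + $416,000 = $670,520
Base plus per-day: $182,200 + $670,520 = $852,720
The operator is not a repeat violator: no 60% increase.
Minimum $584,100: $852,720 meets the minimum, no increase.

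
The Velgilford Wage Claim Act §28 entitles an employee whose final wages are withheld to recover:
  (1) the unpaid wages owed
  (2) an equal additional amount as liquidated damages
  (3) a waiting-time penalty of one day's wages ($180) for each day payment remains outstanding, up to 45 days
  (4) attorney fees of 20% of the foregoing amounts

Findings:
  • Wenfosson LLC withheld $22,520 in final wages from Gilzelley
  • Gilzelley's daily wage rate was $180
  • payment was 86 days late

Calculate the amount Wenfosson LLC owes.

$63,768

Liquidated damages (equal amount): $22,520
Penalty days: min(86, 45) = 45
Waiting-time penalty: 45 × $180 = $8,100
Subtotal: $22,520 + $22,520 + $8,100 = $53,140
Attorney fees: 20% of $53,140 = $10,628
Total award: $53,140 + $10,628 = $63,768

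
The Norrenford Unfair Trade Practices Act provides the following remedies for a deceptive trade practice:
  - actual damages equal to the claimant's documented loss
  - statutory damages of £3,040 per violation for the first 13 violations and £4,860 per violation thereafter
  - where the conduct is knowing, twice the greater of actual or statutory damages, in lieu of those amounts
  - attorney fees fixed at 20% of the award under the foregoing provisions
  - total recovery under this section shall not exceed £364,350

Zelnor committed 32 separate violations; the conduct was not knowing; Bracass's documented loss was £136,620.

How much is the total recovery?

£322,176

First 13 violations: 13 × £3,040 = £39,520
Remaining violations: (32 − 13) × £4,860 = £92,340
Statutory damages: £39,520 + £92,340 = £131,860
Conduct not knowing: the in-lieu enhancement does not apply.
Actual plus statutory damages: £136,620 + £131,860 = £268,480
Attorney fees: 20% of £268,480 = £53,696
Total before cap: £268,480 + £53,696 = £322,176
Cap at £364,350: £322,176 is within the cap, no reduction.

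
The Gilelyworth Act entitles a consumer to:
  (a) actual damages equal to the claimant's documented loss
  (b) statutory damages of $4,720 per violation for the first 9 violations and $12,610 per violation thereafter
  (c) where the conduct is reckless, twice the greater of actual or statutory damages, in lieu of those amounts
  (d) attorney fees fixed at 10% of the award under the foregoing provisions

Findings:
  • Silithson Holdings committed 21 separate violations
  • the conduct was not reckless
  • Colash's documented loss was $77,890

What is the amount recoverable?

$298,859

First 9 violations: 9 × $4,720 = $42,480
Remaining violations: (21 − 9) × $12,610 = $151,320
Statutory damages: $42,480 + $151,320 = $193,800
Conduct not reckless: the in-lieu enhancement does not apply.
Actual plus statutory damages: $77,890 + $193,800 = $271,690
Attorney fees: 10% of $271,690 = $27,169
Total recovery: $271,690 + $27,169 = $298,859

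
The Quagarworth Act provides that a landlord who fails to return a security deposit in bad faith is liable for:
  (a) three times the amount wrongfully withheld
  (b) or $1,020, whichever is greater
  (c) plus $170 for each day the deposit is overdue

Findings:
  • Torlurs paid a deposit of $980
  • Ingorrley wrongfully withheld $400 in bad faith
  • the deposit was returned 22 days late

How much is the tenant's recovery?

$4,940

Trebled: 3 × $400 = $1,200
Minimum $1,020: $1,200 meets the minimum, no increase.
Late-return penalty: 22 × $170 = $3,740
Damages plus late penalty: $1,200 + $3,740 = $4,940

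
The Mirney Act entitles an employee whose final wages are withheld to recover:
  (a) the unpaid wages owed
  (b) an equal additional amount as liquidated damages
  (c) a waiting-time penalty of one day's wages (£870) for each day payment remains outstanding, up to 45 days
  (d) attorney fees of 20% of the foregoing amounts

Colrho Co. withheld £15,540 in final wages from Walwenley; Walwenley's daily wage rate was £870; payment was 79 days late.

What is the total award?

Liquidated damages (equal amount): £15,540
Penalty days: min(79, 45) = 45
Waiting-time penalty: 45 × £870 = £39,150
Subtotal: £15,540 + £15,540 + £39,150 = £70,230
Attorney fees: 20% of £70,230 = £14,046
Total award: £70,230 + £14,046 = £84,276

£84,276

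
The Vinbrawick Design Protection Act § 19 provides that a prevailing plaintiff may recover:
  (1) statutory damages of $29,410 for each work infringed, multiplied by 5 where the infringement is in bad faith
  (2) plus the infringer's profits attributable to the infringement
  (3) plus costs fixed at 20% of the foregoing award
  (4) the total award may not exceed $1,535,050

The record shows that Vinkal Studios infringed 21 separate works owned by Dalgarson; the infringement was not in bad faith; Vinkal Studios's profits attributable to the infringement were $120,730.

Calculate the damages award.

$886,008

Statutory damages: 21 × $29,410 = $617,610
Infringement not in bad faith: no ×5 enhancement.
Combined award: $617,610 + $120,730 = $738,340
Costs: 20% of $738,340 = $147,668
Award plus costs: $738,340 + $147,668 = $886,008
Cap at $1,535,050: $886,008 is within the cap, no reduction.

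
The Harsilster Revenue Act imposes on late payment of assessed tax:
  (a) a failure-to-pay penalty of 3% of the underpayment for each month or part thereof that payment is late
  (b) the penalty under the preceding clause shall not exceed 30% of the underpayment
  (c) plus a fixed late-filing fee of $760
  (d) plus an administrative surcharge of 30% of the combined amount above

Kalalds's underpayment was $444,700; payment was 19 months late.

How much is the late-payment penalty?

Accrued rate: 3% × 19 = 57%, capped at 30% → 30%
Failure-to-pay penalty: 30% of $444,700 = $133,410
Penalty before surcharge: $133,410 + $760 = $134,170
Administrative surcharge: 30% of $134,170 = $40,251
Total penalty: $134,170 + $40,251 = $174,421

Penalty: $174,421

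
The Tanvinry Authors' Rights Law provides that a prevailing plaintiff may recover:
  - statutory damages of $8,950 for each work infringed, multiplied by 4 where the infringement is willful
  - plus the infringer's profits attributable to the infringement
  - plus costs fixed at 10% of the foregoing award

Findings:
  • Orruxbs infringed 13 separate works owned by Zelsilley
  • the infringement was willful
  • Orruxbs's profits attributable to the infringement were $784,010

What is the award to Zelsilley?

Statutory damages: 13 × $8,950 = $116,350
Multiplied by 4: 4 × $116,350 = $465,400
Combined award: $465,400 + $784,010 = $1,249,410
Costs: 10% of $1,249,410 = $124,941
Award plus costs: $1,249,410 + $124,941 = $1,374,351

$1,374,351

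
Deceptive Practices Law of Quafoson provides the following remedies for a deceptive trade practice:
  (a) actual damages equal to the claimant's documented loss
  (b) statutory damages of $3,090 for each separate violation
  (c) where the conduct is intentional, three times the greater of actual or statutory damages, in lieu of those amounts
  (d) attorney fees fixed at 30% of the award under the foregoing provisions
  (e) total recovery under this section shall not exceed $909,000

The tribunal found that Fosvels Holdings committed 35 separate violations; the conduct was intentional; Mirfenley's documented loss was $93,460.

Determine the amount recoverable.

Statutory damages: 35 × $3,090 = $108,150
Greater of actual damages ($93,460) or statutory damages ($108,150): $108,150
Trebled: 3 × $108,150 = $324,450
Attorney fees: 30% of $324,450 = $97,335
Total before cap: $324,450 + $97,335 = $421,785
Cap at $909,000: $421,785 is within the cap, no reduction.

Total recovery: $421,785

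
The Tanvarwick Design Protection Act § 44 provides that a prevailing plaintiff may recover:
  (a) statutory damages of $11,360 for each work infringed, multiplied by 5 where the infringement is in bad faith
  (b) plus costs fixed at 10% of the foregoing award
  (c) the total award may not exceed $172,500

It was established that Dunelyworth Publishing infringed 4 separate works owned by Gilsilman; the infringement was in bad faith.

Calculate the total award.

$172,500

Statutory damages: 4 × $11,360 = $45,440
Multiplied by 5: 5 × $45,440 = $227,200
Costs: 10% of $227,200 = $22,720
Award plus costs: $227,200 + $22,720 = $249,920
Cap at $172,500: $249,920 exceeds the cap → $172,500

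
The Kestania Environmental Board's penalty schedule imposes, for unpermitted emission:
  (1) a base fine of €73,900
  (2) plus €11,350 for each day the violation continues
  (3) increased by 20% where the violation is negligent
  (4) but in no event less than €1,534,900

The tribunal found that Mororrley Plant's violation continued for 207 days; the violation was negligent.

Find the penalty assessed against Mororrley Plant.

Per-day component: 207 × €11,350 = €2,349,450
Base plus per-day: €73,900 + €2,349,450 = €2,423,350
Enhancement: 20% of €2,423,350 = €484,670
Enhanced fine: €2,423,350 + €484,670 = €2,908,020
Minimum €1,534,900: €2,908,020 meets the minimum, no increase.

Civil penalty: €2,908,020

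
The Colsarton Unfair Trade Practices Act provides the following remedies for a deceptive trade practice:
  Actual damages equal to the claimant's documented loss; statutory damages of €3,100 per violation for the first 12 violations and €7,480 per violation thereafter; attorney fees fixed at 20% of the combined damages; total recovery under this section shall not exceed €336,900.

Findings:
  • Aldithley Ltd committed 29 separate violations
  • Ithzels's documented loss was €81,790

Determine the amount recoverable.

Total recovery: €295,380

First 12 violations: 12 × €3,100 = €37,200
Remaining violations: (29 − 12) × €7,480 = €127,160
Statutory damages: €37,200 + €127,160 = €164,360
Combined damages: €81,790 + €164,360 = €246,150
Attorney fees: 20% of €246,150 = €49,230
Total before cap: €246,150 + €49,230 = €295,380
Cap at €336,900: €295,380 is within the cap, no reduction.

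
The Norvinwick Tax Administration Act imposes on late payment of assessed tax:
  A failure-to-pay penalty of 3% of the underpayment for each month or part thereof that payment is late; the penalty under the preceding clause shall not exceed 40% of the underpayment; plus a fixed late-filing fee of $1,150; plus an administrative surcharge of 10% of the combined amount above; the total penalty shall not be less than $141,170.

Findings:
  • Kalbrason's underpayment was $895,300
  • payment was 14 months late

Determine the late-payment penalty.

$395,197

Accrued rate: 3% × 14 = 42%, capped at 40% → 40%
Failure-to-pay penalty: 40% of $895,300 = $358,120
Penalty before surcharge: $358,120 + $1,150 = $359,270
Administrative surcharge: 10% of $359,270 = $35,927
Total penalty: $359,270 + $35,927 = $395,197
Minimum $141,170: $395,197 meets the minimum, no increase.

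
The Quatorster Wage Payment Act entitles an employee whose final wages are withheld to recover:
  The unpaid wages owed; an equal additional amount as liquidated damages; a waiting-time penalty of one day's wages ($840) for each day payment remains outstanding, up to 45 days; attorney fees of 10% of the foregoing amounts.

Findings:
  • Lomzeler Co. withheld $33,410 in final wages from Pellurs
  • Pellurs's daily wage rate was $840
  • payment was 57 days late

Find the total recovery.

Liquidated damages (equal amount): $33,410
Penalty days: min(57, 45) = 45
Waiting-time penalty: 45 × $840 = $37,800
Subtotal: $33,410 + $33,410 + $37,800 = $104,620
Attorney fees: 10% of $104,620 = $10,462
Total award: $104,620 + $10,462 = $115,082

$115,082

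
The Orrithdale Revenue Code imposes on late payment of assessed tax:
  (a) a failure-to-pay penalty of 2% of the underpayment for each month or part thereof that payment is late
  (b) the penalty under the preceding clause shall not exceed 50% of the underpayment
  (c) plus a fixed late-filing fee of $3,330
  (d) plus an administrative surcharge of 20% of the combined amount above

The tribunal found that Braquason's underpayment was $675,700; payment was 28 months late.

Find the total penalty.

$409,416

Accrued rate: 2% × 28 = 56%, capped at 50% → 50%
Failure-to-pay penalty: 50% of $675,700 = $337,850
Penalty before surcharge: $337,850 + $3,330 = $341,180
Administrative surcharge: 20% of $341,180 = $68,236
Total penalty: $341,180 + $68,236 = $409,416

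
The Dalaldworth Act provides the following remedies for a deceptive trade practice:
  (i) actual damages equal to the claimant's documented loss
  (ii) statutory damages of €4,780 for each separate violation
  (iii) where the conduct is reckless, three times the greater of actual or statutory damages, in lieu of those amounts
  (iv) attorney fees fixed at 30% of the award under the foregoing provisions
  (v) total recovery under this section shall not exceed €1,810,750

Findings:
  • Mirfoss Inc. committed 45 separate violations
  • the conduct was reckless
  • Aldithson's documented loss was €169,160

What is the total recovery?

Statutory damages: 45 × €4,780 = €215,100
Greater of actual damages (€169,160) or statutory damages (€215,100): €215,100
Trebled: 3 × €215,100 = €645,300
Attorney fees: 30% of €645,300 = €193,590
Total before cap: €645,300 + €193,590 = €838,890
Cap at €1,810,750: €838,890 is within the cap, no reduction.

€838,890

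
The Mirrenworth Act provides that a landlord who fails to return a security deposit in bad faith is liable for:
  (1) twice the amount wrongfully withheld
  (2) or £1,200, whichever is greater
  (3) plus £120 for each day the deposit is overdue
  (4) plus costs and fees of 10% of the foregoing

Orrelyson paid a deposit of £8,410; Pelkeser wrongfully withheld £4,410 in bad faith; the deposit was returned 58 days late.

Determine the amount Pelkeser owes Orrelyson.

Doubled: 2 × £4,410 = £8,820
Minimum £1,200: £8,820 meets the minimum, no increase.
Late-return penalty: 58 × £120 = £6,960
Damages plus late penalty: £8,820 + £6,960 = £15,780
Costs and fees: 10% of £15,780 = £1,578
Total recovery: £15,780 + £1,578 = £17,358

Recovery: £17,358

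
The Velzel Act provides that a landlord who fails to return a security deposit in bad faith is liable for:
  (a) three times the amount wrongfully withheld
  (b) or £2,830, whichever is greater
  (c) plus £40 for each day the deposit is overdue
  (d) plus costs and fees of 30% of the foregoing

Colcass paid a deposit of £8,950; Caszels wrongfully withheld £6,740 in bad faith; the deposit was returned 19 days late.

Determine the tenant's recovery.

£27,274

Trebled: 3 × £6,740 = £20,220
Minimum £2,830: £20,220 meets the minimum, no increase.
Late-return penalty: 19 × £40 = £760
Damages plus late penalty: £20,220 + £760 = £20,980
Costs and fees: 30% of £20,980 = £6,294
Total recovery: £20,980 + £6,294 = £27,274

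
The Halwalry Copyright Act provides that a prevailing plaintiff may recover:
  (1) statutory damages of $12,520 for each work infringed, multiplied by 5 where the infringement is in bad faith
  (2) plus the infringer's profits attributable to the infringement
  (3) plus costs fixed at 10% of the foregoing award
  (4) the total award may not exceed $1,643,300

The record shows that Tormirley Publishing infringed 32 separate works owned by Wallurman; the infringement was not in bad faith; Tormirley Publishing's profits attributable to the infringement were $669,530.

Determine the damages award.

Statutory damages: 32 × $12,520 = $400,640
Infringement not in bad faith: no ×5 enhancement.
Combined award: $400,640 + $669,530 = $1,070,170
Costs: 10% of $1,070,170 = $107,017
Award plus costs: $1,070,170 + $107,017 = $1,177,187
Cap at $1,643,300: $1,177,187 is within the cap, no reduction.

Award: $1,177,187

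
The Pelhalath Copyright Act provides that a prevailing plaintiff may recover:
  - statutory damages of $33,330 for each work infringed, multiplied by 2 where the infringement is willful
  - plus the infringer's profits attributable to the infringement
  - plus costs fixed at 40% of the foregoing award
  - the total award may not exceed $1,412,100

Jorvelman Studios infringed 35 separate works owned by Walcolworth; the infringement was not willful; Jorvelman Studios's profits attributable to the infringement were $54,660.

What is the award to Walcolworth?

$1,412,100

Statutory damages: 35 × $33,330 = $1,166,550
Infringement not willful: no ×2 enhancement.
Combined award: $1,166,550 + $54,660 = $1,221,210
Costs: 40% of $1,221,210 = $488,484
Award plus costs: $1,221,210 + $488,484 = $1,709,694
Cap at $1,412,100: $1,709,694 exceeds the cap → $1,412,100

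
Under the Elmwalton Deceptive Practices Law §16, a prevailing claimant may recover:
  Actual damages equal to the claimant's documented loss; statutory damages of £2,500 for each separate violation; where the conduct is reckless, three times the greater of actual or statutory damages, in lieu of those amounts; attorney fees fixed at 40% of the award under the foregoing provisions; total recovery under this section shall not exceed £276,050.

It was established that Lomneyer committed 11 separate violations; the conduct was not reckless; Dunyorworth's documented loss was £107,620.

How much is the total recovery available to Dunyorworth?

£189,168

Statutory damages: 11 × £2,500 = £27,500
Conduct not reckless: the in-lieu enhancement does not apply.
Actual plus statutory damages: £107,620 + £27,500 = £135,120
Attorney fees: 40% of £135,120 = £54,048
Total before cap: £135,120 + £54,048 = £189,168
Cap at £276,050: £189,168 is within the cap, no reduction.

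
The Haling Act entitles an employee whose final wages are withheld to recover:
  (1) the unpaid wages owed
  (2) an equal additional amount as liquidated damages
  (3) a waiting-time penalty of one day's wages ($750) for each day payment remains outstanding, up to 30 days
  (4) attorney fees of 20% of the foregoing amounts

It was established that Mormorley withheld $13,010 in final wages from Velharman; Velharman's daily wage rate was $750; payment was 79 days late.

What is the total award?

Liquidated damages (equal amount): $13,010
Penalty days: min(79, 30) = 30
Waiting-time penalty: 30 × $750 = $22,500
Subtotal: $13,010 + $13,010 + $22,500 = $48,520
Attorney fees: 20% of $48,520 = $9,704
Total award: $48,520 + $9,704 = $58,224

$58,224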